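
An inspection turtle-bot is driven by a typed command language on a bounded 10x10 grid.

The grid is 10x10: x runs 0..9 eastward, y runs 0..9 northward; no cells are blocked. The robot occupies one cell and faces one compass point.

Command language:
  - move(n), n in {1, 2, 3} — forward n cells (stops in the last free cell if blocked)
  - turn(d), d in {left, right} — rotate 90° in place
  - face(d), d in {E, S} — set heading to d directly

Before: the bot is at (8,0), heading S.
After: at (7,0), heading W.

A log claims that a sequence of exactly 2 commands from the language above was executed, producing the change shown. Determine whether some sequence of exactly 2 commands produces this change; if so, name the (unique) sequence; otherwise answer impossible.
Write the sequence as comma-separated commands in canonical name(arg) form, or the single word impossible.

turn(right), move(1)

key: running move(1) before turn(right) would end elsewhere — order is forced
start: at (8,0), heading S
step 1 (turn(right)): at (8,0), heading W
step 2 (move(1)): at (7,0), heading W
all 49 alternatives checked — unique.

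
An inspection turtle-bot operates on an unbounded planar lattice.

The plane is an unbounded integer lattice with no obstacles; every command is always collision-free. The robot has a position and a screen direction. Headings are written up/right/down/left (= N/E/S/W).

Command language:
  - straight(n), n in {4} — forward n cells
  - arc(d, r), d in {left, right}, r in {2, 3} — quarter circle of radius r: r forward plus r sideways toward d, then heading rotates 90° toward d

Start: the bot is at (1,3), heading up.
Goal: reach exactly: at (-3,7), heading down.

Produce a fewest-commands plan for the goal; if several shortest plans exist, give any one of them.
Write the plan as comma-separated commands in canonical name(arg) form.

from: at (1,3), heading up
[1] after straight(4): at (1,7), heading up
[2] after arc(left, 2): at (-1,9), heading left
[3] after arc(left, 2): at (-3,7), heading down
nothing shorter than 3 reaches the goal.

straight(4), arc(left, 2), arc(left, 2)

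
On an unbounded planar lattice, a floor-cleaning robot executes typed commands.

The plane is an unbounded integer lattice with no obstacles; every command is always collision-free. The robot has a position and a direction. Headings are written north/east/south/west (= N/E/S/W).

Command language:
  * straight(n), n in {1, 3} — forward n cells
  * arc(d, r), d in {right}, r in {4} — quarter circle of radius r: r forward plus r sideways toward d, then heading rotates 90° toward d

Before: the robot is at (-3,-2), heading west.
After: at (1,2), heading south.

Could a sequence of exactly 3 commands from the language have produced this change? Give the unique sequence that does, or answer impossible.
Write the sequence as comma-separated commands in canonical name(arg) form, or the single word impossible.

key: position moved to (1,2) AND the heading swung to S — translation plus rotation needed
from: at (-3,-2), heading west
[1] after arc(right, 4): at (-7,2), heading north
[2] after arc(right, 4): at (-3,6), heading east
[3] after arc(right, 4): at (1,2), heading south
all 27 alternatives checked — unique.

arc(right, 4), arc(right, 4), arc(right, 4)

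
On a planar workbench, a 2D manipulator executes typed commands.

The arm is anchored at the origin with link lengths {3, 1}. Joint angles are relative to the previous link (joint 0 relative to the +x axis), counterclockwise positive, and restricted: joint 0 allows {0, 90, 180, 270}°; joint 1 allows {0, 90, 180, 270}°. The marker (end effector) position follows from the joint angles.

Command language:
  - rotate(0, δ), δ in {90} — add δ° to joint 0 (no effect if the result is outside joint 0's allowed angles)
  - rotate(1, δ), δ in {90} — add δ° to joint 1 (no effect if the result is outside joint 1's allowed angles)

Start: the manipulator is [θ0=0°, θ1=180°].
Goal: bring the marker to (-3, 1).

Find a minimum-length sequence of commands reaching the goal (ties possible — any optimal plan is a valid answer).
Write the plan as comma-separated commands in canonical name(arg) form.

rotate(0, 90), rotate(0, 90), rotate(1, 90)

from: [θ0=0°, θ1=180°]
[1] after rotate(0, 90): [θ0=90°, θ1=180°]
[2] after rotate(0, 90): [θ0=180°, θ1=180°]
[3] after rotate(1, 90): [θ0=180°, θ1=270°]
no 2-step plan works, so 3 is optimal.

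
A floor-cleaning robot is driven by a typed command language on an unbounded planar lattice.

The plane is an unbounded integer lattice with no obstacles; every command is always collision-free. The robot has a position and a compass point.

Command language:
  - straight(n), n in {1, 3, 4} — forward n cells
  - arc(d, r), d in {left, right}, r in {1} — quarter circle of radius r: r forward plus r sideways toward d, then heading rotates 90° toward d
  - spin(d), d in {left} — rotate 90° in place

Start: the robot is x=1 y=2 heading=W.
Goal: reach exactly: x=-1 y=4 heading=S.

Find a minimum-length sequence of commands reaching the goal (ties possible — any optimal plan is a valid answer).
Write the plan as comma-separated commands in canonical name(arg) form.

arc(right, 1), arc(left, 1), spin(left)

t0: x=1 y=2 heading=W
1. arc(right, 1) → x=0 y=3 heading=N
2. arc(left, 1) → x=-1 y=4 heading=W
3. spin(left) → x=-1 y=4 heading=S
shorter routes all fall short; 3 is best.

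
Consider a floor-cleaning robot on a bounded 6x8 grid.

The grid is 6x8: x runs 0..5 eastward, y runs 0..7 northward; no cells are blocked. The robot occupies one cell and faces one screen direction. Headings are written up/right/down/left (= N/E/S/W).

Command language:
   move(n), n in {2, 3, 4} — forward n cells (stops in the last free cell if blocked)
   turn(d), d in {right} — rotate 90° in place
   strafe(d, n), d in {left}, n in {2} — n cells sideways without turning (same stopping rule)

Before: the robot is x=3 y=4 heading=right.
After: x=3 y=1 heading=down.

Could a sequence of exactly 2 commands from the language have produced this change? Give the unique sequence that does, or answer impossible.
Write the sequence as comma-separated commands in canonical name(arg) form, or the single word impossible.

key: running move(3) before turn(right) would end elsewhere — order is forced
t0: x=3 y=4 heading=right
t=1 turn(right) ⇒ x=3 y=4 heading=down
t=2 move(3) ⇒ x=3 y=1 heading=down
no other 2-command option fits: unique.

turn(right), move(3)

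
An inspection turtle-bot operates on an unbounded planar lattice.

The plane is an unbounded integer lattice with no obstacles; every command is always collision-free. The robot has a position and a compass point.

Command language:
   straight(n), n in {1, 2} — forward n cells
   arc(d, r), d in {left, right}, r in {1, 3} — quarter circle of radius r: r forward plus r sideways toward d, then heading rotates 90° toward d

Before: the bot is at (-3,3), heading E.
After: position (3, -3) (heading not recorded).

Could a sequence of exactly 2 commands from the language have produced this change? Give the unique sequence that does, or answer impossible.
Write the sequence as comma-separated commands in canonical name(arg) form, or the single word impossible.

arc(right, 3), arc(left, 3)

key: running arc(left, 3) before arc(right, 3) would end elsewhere — order is forced
t0: at (-3,3), heading E
t=1 arc(right, 3) ⇒ at (0,0), heading S
t=2 arc(left, 3) ⇒ at (3,-3), heading E
uniquely the one of 36 2-step routes that fits.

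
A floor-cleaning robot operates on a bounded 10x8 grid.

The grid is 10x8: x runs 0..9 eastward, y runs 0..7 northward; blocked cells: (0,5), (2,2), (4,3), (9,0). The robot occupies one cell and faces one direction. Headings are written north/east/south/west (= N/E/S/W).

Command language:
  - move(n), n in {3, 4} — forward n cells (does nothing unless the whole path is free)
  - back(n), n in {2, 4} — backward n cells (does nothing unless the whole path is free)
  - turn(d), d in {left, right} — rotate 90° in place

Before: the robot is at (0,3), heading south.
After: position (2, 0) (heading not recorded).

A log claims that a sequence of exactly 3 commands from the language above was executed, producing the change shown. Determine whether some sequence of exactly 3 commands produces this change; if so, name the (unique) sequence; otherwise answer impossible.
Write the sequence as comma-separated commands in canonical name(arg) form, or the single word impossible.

key: running back(2) before move(3) would end elsewhere — order is forced
initial: at (0,3), heading south
1. move(3) → at (0,0), heading south
2. turn(right) → at (0,0), heading west
3. back(2) → at (2,0), heading west
no rival 3-sequence matches.

move(3), turn(right), back(2)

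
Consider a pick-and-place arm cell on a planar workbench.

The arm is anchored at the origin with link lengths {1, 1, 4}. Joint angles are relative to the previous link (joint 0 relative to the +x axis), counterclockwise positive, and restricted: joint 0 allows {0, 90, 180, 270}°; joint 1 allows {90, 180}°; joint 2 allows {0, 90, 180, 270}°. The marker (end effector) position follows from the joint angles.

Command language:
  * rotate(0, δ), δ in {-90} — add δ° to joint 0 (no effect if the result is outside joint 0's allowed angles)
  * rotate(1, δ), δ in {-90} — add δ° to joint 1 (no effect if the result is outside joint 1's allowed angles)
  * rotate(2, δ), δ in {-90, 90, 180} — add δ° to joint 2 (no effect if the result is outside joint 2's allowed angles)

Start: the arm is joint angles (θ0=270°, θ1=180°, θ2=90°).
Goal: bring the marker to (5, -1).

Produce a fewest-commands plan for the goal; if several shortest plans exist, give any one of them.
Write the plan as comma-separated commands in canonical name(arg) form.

rotate(2, -90), rotate(1, -90)

initial: joint angles (θ0=270°, θ1=180°, θ2=90°)
[1] after rotate(2, -90): joint angles (θ0=270°, θ1=180°, θ2=0°)
[2] after rotate(1, -90): joint angles (θ0=270°, θ1=90°, θ2=0°)
nothing shorter than 2 reaches the goal.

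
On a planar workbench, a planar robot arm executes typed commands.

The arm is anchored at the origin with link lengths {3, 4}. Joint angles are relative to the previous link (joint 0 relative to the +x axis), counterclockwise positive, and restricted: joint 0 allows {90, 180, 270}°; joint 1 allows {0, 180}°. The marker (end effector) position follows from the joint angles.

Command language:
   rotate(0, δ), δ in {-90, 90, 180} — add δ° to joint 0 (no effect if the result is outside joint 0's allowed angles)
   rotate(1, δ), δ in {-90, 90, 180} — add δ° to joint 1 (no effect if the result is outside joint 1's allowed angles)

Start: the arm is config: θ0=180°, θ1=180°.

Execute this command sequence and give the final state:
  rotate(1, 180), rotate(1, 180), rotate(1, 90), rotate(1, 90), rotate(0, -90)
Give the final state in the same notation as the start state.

from: config: θ0=180°, θ1=180°
[1] after rotate(1, 180): config: θ0=180°, θ1=0°
[2] after rotate(1, 180): config: θ0=180°, θ1=180°
[3] after rotate(1, 90): config: θ0=180°, θ1=180°
[4] after rotate(1, 90): config: θ0=180°, θ1=180°
[5] after rotate(0, -90): config: θ0=90°, θ1=180°

config: θ0=90°, θ1=180°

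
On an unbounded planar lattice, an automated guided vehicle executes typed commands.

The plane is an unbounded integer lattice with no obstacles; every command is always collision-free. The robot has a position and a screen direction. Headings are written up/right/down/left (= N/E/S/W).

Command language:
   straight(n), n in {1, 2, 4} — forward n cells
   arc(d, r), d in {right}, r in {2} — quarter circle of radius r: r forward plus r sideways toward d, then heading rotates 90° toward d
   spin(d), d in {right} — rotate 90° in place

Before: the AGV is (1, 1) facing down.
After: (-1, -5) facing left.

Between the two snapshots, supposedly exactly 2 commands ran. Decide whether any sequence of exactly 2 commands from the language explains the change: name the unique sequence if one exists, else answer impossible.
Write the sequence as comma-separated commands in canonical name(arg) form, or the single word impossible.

key: running arc(right, 2) before straight(4) would end elsewhere — order is forced
from: (1, 1) facing down
t=1 straight(4) ⇒ (1, -3) facing down
t=2 arc(right, 2) ⇒ (-1, -5) facing left
no other 2-command option fits: unique.

straight(4), arc(right, 2)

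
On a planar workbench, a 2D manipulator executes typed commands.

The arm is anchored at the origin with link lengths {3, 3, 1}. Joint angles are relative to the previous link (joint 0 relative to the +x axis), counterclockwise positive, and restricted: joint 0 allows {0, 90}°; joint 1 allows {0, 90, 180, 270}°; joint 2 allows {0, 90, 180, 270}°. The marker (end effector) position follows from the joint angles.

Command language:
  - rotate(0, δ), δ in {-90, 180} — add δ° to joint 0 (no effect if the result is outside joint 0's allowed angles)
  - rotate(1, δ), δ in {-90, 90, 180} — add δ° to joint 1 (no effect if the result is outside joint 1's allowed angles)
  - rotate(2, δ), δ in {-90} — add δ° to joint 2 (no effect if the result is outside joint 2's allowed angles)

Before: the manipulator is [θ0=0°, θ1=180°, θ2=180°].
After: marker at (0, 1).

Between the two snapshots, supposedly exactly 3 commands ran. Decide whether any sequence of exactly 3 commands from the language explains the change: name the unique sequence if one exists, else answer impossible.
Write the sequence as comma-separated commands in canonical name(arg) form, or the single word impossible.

rotate(2, -90), rotate(2, -90), rotate(2, -90)

start: [θ0=0°, θ1=180°, θ2=180°]
step 1 (rotate(2, -90)): [θ0=0°, θ1=180°, θ2=90°]
step 2 (rotate(2, -90)): [θ0=0°, θ1=180°, θ2=0°]
step 3 (rotate(2, -90)): [θ0=0°, θ1=180°, θ2=270°]
all 216 alternatives checked — unique.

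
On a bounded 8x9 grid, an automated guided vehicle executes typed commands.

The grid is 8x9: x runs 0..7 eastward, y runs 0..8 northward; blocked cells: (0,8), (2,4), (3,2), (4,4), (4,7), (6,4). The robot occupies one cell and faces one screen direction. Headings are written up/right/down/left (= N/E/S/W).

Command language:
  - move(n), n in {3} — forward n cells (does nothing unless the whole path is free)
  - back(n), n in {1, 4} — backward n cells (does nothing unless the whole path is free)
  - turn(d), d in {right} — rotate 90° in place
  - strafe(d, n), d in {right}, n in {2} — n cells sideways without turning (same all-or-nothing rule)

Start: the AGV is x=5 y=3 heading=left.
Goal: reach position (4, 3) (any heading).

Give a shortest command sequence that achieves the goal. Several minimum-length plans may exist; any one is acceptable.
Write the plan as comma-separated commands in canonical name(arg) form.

initial: x=5 y=3 heading=left
1. move(3) → x=2 y=3 heading=left
2. turn(right) → x=2 y=3 heading=up
3. strafe(right, 2) → x=4 y=3 heading=up
shorter routes all fall short; 3 is best.

move(3), turn(right), strafe(right, 2)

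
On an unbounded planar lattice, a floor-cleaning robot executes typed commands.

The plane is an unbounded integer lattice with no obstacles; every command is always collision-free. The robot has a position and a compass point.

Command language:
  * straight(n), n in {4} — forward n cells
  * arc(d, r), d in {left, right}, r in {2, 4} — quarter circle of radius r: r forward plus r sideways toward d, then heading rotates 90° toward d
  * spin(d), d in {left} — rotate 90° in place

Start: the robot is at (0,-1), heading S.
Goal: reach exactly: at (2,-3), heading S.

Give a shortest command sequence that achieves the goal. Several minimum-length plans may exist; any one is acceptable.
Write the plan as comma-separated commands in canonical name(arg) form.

from: at (0,-1), heading S
1. spin(left) → at (0,-1), heading E
2. arc(right, 2) → at (2,-3), heading S
minimal: 2 command(s), checked below 2.

spin(left), arc(right, 2)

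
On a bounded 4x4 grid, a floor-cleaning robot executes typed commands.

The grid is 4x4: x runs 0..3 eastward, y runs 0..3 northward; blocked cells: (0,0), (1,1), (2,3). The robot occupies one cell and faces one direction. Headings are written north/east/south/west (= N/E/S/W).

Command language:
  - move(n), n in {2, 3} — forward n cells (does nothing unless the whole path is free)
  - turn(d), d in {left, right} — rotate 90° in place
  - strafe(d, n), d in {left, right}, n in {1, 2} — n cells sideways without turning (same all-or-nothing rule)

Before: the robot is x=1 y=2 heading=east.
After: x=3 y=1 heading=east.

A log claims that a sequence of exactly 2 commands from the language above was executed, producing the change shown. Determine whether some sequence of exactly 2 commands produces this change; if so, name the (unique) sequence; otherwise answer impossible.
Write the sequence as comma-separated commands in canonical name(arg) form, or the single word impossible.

key: heading stays E — no command in the sequence turns
t0: x=1 y=2 heading=east
step 1 (move(2)): x=3 y=2 heading=east
step 2 (strafe(right, 1)): x=3 y=1 heading=east
uniquely the one of 64 2-step routes that fits.

move(2), strafe(right, 1)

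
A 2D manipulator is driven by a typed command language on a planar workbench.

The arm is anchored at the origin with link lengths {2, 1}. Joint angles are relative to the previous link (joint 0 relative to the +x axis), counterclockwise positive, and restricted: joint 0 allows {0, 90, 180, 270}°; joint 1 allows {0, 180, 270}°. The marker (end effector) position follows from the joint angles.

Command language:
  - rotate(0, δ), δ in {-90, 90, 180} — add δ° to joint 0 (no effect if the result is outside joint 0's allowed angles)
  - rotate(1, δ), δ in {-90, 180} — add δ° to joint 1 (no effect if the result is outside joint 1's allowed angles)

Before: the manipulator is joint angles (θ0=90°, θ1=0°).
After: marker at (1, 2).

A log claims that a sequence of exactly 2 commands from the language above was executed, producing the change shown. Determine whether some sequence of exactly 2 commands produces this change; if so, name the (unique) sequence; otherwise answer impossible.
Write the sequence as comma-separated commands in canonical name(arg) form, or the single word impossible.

key: order matters: swapping rotate(1, -90) and rotate(1, 180) lands elsewhere
t0: joint angles (θ0=90°, θ1=0°)
step 1 (rotate(1, -90)): joint angles (θ0=90°, θ1=270°)
step 2 (rotate(1, 180)): joint angles (θ0=90°, θ1=270°)
all 25 alternatives checked — unique.

rotate(1, -90), rotate(1, 180)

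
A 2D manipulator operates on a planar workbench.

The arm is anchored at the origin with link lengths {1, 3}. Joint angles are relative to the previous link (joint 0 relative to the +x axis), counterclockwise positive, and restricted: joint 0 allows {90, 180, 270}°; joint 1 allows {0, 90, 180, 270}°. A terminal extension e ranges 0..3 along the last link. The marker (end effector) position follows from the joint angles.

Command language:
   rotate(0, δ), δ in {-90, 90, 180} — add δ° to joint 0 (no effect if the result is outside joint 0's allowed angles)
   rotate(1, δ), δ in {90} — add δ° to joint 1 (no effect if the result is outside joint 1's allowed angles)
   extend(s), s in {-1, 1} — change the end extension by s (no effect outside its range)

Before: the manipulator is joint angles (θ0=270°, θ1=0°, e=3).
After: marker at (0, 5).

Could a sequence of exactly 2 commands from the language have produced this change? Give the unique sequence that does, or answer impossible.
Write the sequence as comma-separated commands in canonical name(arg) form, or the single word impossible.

rotate(1, 90), rotate(1, 90)

initial: joint angles (θ0=270°, θ1=0°, e=3)
t=1 rotate(1, 90) ⇒ joint angles (θ0=270°, θ1=90°, e=3)
t=2 rotate(1, 90) ⇒ joint angles (θ0=270°, θ1=180°, e=3)
no rival 2-sequence matches.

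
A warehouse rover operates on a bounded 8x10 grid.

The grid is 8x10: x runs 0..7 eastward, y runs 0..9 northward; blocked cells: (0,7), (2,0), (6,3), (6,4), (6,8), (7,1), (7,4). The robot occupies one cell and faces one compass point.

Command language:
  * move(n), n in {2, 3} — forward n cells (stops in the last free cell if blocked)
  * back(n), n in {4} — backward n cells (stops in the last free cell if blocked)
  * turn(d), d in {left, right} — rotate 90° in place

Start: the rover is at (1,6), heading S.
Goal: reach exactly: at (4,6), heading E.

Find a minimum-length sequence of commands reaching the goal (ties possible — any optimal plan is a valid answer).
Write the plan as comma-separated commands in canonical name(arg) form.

begin: at (1,6), heading S
t=1 turn(left) ⇒ at (1,6), heading E
t=2 move(3) ⇒ at (4,6), heading E
minimal: 2 command(s), checked below 2.

turn(left), move(3)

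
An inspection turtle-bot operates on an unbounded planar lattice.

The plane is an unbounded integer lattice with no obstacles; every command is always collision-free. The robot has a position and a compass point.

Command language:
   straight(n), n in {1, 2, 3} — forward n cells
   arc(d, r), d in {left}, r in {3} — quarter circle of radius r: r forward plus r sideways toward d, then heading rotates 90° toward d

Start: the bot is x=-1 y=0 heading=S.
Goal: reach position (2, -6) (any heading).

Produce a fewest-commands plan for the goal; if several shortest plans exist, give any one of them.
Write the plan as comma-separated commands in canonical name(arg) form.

straight(3), arc(left, 3)

t0: x=-1 y=0 heading=S
t=1 straight(3) ⇒ x=-1 y=-3 heading=S
t=2 arc(left, 3) ⇒ x=2 y=-6 heading=E
nothing shorter than 2 reaches the goal.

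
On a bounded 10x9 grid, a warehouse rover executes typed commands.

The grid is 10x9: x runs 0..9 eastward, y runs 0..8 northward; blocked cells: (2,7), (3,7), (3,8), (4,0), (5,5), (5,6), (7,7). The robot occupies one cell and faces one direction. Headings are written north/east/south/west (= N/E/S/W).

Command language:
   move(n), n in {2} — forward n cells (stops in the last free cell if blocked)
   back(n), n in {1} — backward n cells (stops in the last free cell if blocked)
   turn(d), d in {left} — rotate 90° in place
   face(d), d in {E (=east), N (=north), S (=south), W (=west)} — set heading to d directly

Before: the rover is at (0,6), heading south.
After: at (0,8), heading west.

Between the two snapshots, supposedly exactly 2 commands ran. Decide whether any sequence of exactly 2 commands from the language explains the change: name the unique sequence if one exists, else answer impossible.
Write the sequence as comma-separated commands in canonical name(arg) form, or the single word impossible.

all 49 sequences checked — none match.

impossible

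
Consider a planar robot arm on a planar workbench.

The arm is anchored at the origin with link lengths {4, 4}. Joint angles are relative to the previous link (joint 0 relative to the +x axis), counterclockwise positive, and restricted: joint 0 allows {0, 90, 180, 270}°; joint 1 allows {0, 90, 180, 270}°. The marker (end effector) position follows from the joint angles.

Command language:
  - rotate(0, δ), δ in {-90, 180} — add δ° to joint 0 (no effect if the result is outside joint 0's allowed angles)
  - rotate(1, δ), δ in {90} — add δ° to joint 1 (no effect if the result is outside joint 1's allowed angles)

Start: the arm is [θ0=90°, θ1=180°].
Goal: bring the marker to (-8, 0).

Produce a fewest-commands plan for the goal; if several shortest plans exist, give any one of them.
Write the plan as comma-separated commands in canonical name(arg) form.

rotate(0, 180), rotate(0, -90), rotate(1, 90), rotate(1, 90)

t0: [θ0=90°, θ1=180°]
step 1 (rotate(0, 180)): [θ0=270°, θ1=180°]
step 2 (rotate(0, -90)): [θ0=180°, θ1=180°]
step 3 (rotate(1, 90)): [θ0=180°, θ1=270°]
step 4 (rotate(1, 90)): [θ0=180°, θ1=0°]
nothing shorter than 4 reaches the goal.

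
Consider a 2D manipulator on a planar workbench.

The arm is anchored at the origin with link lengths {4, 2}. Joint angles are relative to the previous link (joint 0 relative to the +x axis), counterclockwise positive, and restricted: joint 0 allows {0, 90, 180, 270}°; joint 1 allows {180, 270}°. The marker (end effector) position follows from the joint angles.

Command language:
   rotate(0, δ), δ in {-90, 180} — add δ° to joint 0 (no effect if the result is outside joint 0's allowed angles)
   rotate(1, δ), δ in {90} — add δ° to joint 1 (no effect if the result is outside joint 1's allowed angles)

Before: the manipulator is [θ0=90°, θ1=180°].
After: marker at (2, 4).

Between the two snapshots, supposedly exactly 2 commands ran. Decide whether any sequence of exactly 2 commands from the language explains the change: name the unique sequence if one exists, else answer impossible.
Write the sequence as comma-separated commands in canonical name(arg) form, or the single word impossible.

from: [θ0=90°, θ1=180°]
[1] after rotate(1, 90): [θ0=90°, θ1=270°]
[2] after rotate(1, 90): [θ0=90°, θ1=270°]
no rival 2-sequence matches.

rotate(1, 90), rotate(1, 90)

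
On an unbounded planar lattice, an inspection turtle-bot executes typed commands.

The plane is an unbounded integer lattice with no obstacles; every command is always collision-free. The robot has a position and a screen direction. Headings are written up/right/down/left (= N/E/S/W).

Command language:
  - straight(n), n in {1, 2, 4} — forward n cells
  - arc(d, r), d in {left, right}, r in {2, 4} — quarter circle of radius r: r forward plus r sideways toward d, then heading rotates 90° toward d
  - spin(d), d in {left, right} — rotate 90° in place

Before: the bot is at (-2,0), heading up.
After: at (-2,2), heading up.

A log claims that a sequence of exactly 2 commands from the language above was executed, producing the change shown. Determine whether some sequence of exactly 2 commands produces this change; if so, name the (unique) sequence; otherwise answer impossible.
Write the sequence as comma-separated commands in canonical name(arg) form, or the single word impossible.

straight(1), straight(1)

key: heading stays N — no command in the sequence turns
t0: at (-2,0), heading up
t=1 straight(1) ⇒ at (-2,1), heading up
t=2 straight(1) ⇒ at (-2,2), heading up
no rival 2-sequence matches.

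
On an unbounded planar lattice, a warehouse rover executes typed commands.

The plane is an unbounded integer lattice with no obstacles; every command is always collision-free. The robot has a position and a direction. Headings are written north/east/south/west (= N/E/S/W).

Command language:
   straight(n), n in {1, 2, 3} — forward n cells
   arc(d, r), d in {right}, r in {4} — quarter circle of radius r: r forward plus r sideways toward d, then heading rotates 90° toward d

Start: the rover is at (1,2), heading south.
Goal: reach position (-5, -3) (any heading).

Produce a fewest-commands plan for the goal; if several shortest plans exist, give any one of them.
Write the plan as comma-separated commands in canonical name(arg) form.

straight(1), arc(right, 4), straight(2)

begin: at (1,2), heading south
step 1 (straight(1)): at (1,1), heading south
step 2 (arc(right, 4)): at (-3,-3), heading west
step 3 (straight(2)): at (-5,-3), heading west
minimal: 3 command(s), checked below 3.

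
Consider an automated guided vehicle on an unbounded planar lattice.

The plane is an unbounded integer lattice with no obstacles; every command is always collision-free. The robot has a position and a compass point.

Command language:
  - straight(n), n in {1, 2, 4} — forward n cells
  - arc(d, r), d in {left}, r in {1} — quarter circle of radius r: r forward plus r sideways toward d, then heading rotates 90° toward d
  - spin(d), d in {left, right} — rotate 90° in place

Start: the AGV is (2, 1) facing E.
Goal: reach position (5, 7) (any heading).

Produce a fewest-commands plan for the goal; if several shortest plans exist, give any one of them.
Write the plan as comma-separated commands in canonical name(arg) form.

from: (2, 1) facing E
1. straight(2) → (4, 1) facing E
2. arc(left, 1) → (5, 2) facing N
3. straight(1) → (5, 3) facing N
4. straight(4) → (5, 7) facing N
no 3-step plan works, so 4 is optimal.

straight(2), arc(left, 1), straight(1), straight(4)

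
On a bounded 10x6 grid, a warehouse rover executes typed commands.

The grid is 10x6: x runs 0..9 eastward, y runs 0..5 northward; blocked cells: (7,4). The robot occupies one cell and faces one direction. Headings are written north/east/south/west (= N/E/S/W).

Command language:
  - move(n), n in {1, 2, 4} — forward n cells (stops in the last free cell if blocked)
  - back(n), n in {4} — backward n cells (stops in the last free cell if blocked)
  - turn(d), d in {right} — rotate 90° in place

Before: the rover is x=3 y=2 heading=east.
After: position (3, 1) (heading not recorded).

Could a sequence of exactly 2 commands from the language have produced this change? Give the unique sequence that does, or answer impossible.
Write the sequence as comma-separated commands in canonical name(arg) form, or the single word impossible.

turn(right), move(1)

key: running move(1) before turn(right) would end elsewhere — order is forced
initial: x=3 y=2 heading=east
step 1 (turn(right)): x=3 y=2 heading=south
step 2 (move(1)): x=3 y=1 heading=south
all 25 alternatives checked — unique.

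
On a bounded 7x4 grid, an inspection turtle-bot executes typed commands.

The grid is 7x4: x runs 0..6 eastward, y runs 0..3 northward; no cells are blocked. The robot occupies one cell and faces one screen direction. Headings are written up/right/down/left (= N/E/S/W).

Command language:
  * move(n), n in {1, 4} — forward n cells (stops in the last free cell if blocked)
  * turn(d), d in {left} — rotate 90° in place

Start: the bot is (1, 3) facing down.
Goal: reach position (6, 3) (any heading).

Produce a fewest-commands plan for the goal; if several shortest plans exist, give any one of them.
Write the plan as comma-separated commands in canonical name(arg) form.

turn(left), move(1), move(4)

initial: (1, 3) facing down
1. turn(left) → (1, 3) facing right
2. move(1) → (2, 3) facing right
3. move(4) → (6, 3) facing right
minimal: 3 command(s), checked below 3.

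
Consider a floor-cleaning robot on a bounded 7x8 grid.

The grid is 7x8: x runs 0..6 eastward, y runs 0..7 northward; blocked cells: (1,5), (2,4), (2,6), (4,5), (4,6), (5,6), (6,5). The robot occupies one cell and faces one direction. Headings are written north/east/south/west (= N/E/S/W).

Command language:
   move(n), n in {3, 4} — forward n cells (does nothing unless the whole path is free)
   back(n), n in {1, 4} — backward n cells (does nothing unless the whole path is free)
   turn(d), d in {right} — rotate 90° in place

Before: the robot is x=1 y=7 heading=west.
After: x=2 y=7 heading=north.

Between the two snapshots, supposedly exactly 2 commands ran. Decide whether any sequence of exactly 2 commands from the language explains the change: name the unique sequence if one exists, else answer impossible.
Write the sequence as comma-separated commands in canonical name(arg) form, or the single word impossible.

back(1), turn(right)

key: running turn(right) before back(1) would end elsewhere — order is forced
begin: x=1 y=7 heading=west
1. back(1) → x=2 y=7 heading=west
2. turn(right) → x=2 y=7 heading=north
uniquely the one of 25 2-step routes that fits.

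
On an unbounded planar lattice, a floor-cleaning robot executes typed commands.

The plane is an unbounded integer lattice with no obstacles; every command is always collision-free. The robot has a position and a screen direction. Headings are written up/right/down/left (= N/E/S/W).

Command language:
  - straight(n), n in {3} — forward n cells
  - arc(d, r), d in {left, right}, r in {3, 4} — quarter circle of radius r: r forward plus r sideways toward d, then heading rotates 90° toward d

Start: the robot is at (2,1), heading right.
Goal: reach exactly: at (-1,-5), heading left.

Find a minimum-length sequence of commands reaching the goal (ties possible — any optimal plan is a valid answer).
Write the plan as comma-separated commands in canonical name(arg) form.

arc(right, 3), arc(right, 3), straight(3)

t0: at (2,1), heading right
[1] after arc(right, 3): at (5,-2), heading down
[2] after arc(right, 3): at (2,-5), heading left
[3] after straight(3): at (-1,-5), heading left
minimal: 3 command(s), checked below 3.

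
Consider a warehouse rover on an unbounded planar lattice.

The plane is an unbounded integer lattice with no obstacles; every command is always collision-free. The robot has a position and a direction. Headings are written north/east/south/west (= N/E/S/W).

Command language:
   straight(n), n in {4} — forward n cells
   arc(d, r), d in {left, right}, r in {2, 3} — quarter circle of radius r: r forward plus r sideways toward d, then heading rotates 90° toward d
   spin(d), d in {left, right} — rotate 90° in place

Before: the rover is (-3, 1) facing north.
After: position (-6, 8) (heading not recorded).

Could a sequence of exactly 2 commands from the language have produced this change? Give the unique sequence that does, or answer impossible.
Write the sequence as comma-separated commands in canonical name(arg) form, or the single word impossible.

straight(4), arc(left, 3)

key: order matters: swapping straight(4) and arc(left, 3) lands elsewhere
begin: (-3, 1) facing north
1. straight(4) → (-3, 5) facing north
2. arc(left, 3) → (-6, 8) facing west
no other 2-command option fits: unique.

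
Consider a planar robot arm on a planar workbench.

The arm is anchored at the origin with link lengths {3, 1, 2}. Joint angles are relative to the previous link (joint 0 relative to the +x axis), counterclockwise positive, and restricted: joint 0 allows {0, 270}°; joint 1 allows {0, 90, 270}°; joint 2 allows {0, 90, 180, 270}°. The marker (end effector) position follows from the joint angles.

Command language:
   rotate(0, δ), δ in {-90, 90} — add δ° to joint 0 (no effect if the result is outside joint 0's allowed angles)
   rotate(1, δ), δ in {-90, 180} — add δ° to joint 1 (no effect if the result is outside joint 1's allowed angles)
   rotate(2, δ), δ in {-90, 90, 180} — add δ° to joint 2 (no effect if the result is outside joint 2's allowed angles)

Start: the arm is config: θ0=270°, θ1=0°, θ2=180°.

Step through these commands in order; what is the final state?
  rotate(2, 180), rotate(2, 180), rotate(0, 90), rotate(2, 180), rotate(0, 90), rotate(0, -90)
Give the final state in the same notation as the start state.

start: config: θ0=270°, θ1=0°, θ2=180°
[1] after rotate(2, 180): config: θ0=270°, θ1=0°, θ2=0°
[2] after rotate(2, 180): config: θ0=270°, θ1=0°, θ2=180°
[3] after rotate(0, 90): config: θ0=0°, θ1=0°, θ2=180°
[4] after rotate(2, 180): config: θ0=0°, θ1=0°, θ2=0°
[5] after rotate(0, 90): config: θ0=0°, θ1=0°, θ2=0°
[6] after rotate(0, -90): config: θ0=270°, θ1=0°, θ2=0°

config: θ0=270°, θ1=0°, θ2=0°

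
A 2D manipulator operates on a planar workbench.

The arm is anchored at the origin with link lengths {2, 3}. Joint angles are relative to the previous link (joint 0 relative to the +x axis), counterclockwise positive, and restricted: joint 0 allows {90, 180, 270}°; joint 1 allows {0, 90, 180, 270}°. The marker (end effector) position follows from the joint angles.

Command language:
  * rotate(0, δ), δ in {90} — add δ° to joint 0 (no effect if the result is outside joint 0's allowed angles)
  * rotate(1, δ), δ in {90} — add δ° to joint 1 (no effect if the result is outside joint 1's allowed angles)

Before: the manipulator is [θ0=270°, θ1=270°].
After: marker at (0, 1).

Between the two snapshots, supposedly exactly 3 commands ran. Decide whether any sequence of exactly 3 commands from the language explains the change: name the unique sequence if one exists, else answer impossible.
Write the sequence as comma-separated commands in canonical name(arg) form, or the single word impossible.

rotate(1, 90), rotate(1, 90), rotate(1, 90)

initial: [θ0=270°, θ1=270°]
t=1 rotate(1, 90) ⇒ [θ0=270°, θ1=0°]
t=2 rotate(1, 90) ⇒ [θ0=270°, θ1=90°]
t=3 rotate(1, 90) ⇒ [θ0=270°, θ1=180°]
no rival 3-sequence matches.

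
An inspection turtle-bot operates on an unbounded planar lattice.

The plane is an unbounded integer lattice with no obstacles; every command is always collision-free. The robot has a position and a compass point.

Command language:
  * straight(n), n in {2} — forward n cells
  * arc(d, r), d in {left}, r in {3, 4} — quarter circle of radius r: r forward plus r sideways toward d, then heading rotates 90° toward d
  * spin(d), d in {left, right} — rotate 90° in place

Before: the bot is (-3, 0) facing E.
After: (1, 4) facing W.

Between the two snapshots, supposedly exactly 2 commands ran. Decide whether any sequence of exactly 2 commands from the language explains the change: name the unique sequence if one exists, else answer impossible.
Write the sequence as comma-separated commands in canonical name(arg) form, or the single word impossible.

key: running spin(left) before arc(left, 4) would end elsewhere — order is forced
t0: (-3, 0) facing E
t=1 arc(left, 4) ⇒ (1, 4) facing N
t=2 spin(left) ⇒ (1, 4) facing W
no other 2-command option fits: unique.

arc(left, 4), spin(left)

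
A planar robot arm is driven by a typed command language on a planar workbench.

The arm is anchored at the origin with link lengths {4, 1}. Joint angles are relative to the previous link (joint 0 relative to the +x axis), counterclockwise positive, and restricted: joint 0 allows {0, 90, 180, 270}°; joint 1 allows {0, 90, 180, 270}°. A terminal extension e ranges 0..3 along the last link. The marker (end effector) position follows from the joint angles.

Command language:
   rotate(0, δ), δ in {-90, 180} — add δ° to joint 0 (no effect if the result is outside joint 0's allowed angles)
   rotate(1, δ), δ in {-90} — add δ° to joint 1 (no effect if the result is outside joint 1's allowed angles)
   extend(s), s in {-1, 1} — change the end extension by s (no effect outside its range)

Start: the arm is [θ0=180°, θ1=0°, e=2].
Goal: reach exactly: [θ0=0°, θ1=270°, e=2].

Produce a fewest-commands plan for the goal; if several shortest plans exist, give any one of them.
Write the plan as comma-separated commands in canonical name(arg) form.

initial: [θ0=180°, θ1=0°, e=2]
1. rotate(0, 180) → [θ0=0°, θ1=0°, e=2]
2. rotate(1, -90) → [θ0=0°, θ1=270°, e=2]
shorter routes all fall short; 2 is best.

rotate(0, 180), rotate(1, -90)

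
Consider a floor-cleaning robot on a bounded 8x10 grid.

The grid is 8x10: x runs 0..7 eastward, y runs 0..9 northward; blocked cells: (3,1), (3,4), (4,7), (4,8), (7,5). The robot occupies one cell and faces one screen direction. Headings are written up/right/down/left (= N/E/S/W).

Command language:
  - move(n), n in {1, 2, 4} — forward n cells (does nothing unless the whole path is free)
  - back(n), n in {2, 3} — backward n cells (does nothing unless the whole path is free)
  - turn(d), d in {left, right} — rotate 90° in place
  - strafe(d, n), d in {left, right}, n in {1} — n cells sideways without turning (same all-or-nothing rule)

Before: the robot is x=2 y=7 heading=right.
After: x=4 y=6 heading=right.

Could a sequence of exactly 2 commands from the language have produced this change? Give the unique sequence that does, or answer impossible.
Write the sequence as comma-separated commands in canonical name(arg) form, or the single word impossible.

strafe(right, 1), move(2)

key: still facing E at the end — nothing in the sequence rotates
initial: x=2 y=7 heading=right
step 1 (strafe(right, 1)): x=2 y=6 heading=right
step 2 (move(2)): x=4 y=6 heading=right
no other 2-command option fits: unique.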